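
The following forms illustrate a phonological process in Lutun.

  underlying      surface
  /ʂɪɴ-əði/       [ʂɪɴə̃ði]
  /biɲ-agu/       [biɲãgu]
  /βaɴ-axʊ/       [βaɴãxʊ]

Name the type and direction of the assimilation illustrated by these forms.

The vowel /ə/ surfaces as nasalised [ə̃] next to the preceding nasal /ɴ/ — it has acquired the [+nasal] feature of its neighbour.
Likewise in the remaining data: /a/ → [ã] after /ɲ/; /a/ → [ã] after /ɴ/ — each time a vowel is nasalised next to a preceding nasal.
Because the conditioning nasal is to the left of the vowel that changes, the process is progressive (perseverative).

progressive nasality assimilation (vowel nasalisation)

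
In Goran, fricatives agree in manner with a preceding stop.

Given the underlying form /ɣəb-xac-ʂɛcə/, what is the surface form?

[ɣəbkacʈɛcə]

/x/ is a voiceless velar fricative. The preceding trigger /b/ is a stop, so /x/ must become a stop as well.
A voiceless velar stop is [k], so the surface segment is [k].
At the second juncture, /ʂ/ likewise becomes [ʈ] adjacent to /c/.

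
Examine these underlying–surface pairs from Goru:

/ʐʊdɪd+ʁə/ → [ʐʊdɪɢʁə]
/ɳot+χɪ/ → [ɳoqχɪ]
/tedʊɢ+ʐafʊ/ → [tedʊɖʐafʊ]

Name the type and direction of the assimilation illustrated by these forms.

regressive place assimilation

Underlying /d/ is realised as [ɢ] next to /ʁ/; /ʁ/ itself does not change.
/d/ is alveolar while /ʁ/ is uvular; the output [ɢ] is uvular, matching the trigger — so the feature that spreads is place.
Manner and voice are unchanged, so the assimilation is partial, not total.
The other alternating forms pattern the same way: /t/ → [q] before /χ/ (alveolar → uvular, matching uvular); /ɢ/ → [ɖ] before /ʐ/ (uvular → retroflex, matching retroflex) — only place changes, and always toward the following segment.
Since the segment that changes precedes the conditioning segment, the assimilation is regressive.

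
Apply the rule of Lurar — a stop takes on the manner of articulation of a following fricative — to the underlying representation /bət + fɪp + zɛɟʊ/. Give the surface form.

/t/ is a voiceless alveolar stop. The following trigger /f/ is a fricative, so /t/ must become a fricative as well.
The voiceless alveolar fricative is [s], so /t/ → [s].
The same rule applies at the second boundary: /p/ → [ɸ] next to /z/.

[bəsfɪɸzɛɟʊ]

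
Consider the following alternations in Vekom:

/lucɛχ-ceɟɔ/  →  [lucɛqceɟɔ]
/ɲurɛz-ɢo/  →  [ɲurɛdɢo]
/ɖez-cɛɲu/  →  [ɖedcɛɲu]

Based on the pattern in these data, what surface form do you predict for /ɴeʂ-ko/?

The data show regressive manner assimilation: /χ/ → [q] before /c/; /z/ → [d] before /ɢ/; /z/ → [d] before /c/. In each pair only manner changes, matching the following consonant, while place and voice stay constant.
/ʂ/ is a voiceless retroflex fricative. The following trigger /k/ is a stop, so /ʂ/ must become a stop as well.
The voiceless retroflex stop is [ʈ], so /ʂ/ → [ʈ].

[ɴeʈko]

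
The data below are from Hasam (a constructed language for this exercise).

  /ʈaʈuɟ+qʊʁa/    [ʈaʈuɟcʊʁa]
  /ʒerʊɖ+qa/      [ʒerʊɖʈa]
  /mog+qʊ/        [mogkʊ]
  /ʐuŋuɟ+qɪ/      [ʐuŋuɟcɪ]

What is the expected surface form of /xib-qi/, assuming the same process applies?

The data show progressive place assimilation: /q/ → [c] after /ɟ/; /q/ → [ʈ] after /ɖ/; /q/ → [k] after /g/. In each pair only place changes, matching the preceding consonant, while manner and voice stay constant.
The rule targets /q/ (voiceless uvular stop), which sits after the trigger /b/ (bilabial).
A voiceless bilabial stop is [p], so the surface segment is [p].

[xibpi]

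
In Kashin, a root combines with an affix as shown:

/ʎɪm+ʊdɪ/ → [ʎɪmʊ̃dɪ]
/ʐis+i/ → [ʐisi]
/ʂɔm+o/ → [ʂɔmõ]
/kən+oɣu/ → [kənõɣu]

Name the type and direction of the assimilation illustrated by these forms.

progressive nasality assimilation (vowel nasalisation)

The vowel /ʊ/ surfaces as nasalised [ʊ̃] next to the preceding nasal /m/ — it has acquired the [+nasal] feature of its neighbour.
The other forms show the same pattern: /o/ → [õ] after /m/; /o/ → [õ] after /n/ — each time a vowel is nasalised next to a preceding nasal.
No change occurs in [ʐisi] because the vowel at the boundary is adjacent to an oral consonant, not a nasal (/i/ next to /s/).
Because the conditioning nasal is to the left of the vowel that changes, the process is progressive (perseverative).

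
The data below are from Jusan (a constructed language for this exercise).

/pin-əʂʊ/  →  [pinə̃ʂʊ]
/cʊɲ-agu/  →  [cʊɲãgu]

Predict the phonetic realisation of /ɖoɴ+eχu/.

The data show progressive nasality assimilation (vowel nasalisation): /ə/ → [ə̃] after /n/; /a/ → [ã] after /ɲ/ — a vowel is nasalised by an immediately preceding nasal consonant.
/e/ sits next to the nasal /ɴ/ and is therefore nasalised to [ẽ].

[ɖoɴẽχu]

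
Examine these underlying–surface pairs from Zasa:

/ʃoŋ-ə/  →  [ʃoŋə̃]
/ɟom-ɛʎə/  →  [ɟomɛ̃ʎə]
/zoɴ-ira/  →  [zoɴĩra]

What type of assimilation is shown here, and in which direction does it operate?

progressive nasality assimilation (vowel nasalisation)

The vowel /ə/ surfaces as nasalised [ə̃] next to the preceding nasal /ŋ/ — it has acquired the [+nasal] feature of its neighbour.
Likewise in the remaining data: /ɛ/ → [ɛ̃] after /m/; /i/ → [ĩ] after /ɴ/ — each time a vowel is nasalised next to a preceding nasal.
Because the conditioning nasal is to the left of the vowel that changes, the process is progressive (perseverative).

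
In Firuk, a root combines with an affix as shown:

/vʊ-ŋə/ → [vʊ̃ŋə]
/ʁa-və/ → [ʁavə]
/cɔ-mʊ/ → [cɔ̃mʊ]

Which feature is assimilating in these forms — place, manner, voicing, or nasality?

nasality

The vowel /ʊ/ surfaces as nasalised [ʊ̃] next to the following nasal /ŋ/ — it has acquired the [+nasal] feature of its neighbour.
Likewise in the remaining data: /ɔ/ → [ɔ̃] before /m/ — each time a vowel is nasalised next to a following nasal.
No change occurs in [ʁavə] because the vowel at the boundary is adjacent to an oral consonant, not a nasal (/a/ next to /v/).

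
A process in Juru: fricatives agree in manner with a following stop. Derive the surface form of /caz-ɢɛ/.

[cadɢɛ]

The rule targets /z/ (voiced alveolar fricative), which sits before the trigger /ɢ/ (stop).
Changing only its manner to stop gives [d] — the voiced alveolar stop.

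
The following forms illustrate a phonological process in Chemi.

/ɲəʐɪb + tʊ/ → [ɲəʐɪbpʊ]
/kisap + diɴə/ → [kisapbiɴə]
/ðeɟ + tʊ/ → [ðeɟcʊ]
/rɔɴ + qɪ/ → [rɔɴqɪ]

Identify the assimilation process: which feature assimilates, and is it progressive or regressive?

progressive place assimilation

Underlying /t/ is realised as [p] next to /b/; /b/ itself does not change.
/t/ is alveolar while /b/ is bilabial; the output [p] is bilabial, matching the trigger — so the feature that spreads is place.
Manner and voice are unchanged, so the assimilation is partial, not total.
The same holds elsewhere in the data: /d/ → [b] after /p/ (alveolar → bilabial, matching bilabial); /t/ → [c] after /ɟ/ (alveolar → palatal, matching palatal) — only place changes, and always toward the preceding segment.
No alternation appears in [rɔɴqɪ]: there the adjacent consonants already agree in place (/q/ and /ɴ/ are both uvular), so this form is consistent with the same rule.
The trigger is the preceding segment, so the direction is progressive (perseverative).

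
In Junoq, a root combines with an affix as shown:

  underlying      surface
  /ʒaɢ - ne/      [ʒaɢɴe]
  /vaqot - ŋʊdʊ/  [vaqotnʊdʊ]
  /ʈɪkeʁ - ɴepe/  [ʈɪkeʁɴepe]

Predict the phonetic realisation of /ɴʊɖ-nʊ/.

[ɴʊɖɳʊ]

The data show progressive place assimilation: /n/ → [ɴ] after /ɢ/; /ŋ/ → [n] after /t/. In each pair only place changes, matching the preceding consonant, while manner and voice stay constant.
Nothing changes in [ʈɪkeʁɴepe]: there the adjacent consonants already agree in place (/ɴ/ and /ʁ/ are both uvular), so this form is consistent with the same rule.
/n/ is a voiced alveolar nasal. The preceding trigger /ɖ/ is retroflex, so /n/ must become retroflex as well.
The voiced retroflex nasal is [ɳ], so /n/ → [ɳ].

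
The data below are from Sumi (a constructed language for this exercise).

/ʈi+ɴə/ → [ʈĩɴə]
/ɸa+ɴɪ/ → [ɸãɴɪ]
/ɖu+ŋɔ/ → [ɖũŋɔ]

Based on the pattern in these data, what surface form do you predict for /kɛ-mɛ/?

[kɛ̃mɛ]

The data show regressive nasality assimilation (vowel nasalisation): /i/ → [ĩ] before /ɴ/; /a/ → [ã] before /ɴ/; /u/ → [ũ] before /ŋ/ — a vowel is nasalised by an immediately following nasal consonant.
/ɛ/ sits next to the nasal /m/ and is therefore nasalised to [ɛ̃].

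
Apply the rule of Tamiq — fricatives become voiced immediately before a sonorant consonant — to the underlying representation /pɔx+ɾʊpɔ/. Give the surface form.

/x/ is a voiceless velar fricative. The following trigger /ɾ/ is voiced, so /x/ must become voiced as well.
The voiced velar fricative is [ɣ], so /x/ → [ɣ].

[pɔɣɾʊpɔ]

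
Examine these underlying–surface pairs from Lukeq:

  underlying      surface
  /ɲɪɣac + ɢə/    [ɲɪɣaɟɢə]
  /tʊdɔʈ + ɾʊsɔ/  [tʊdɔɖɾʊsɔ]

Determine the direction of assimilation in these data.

regressive

Comparing underlying and surface forms, /c/ → [ɟ] is the alternation; the neighbouring /ɢ/ is constant.
/c/ is voiceless while /ɢ/ is voiced; the output [ɟ] is voiced, matching the trigger — so the feature that spreads is voicing.
The same holds elsewhere in the data: /ʈ/ → [ɖ] before /ɾ/ (voiceless → voiced, matching voiced) — only voicing changes, and always toward the following segment.
Since the segment that changes precedes the conditioning segment, the assimilation is regressive.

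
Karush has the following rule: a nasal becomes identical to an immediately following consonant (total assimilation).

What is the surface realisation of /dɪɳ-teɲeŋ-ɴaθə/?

/ɳ/ is the segment targeted by the rule; it sits immediately before /t/, so it assimilates completely and surfaces as [t].
The same rule applies at the second boundary: /ŋ/ → [ɴ] next to /ɴ/.

[dɪtteɲeɴɴaθə]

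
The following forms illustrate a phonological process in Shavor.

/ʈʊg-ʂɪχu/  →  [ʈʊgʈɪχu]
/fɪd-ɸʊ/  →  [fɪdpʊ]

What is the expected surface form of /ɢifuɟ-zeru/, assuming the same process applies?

[ɢifuɟderu]

The data show progressive manner assimilation: /ʂ/ → [ʈ] after /g/; /ɸ/ → [p] after /d/. In each pair only manner changes, matching the preceding consonant, while place and voice stay constant.
/z/ is a voiced alveolar fricative. The preceding trigger /ɟ/ is a stop, so /z/ must become a stop as well.
A voiced alveolar stop is [d], so the surface segment is [d].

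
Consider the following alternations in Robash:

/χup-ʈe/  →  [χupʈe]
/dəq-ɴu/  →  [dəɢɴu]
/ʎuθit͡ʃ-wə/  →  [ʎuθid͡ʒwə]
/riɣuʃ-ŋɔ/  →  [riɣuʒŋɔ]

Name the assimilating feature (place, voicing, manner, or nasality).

voicing

The segment that alternates is /q/, which surfaces as [ɢ] when adjacent to /ɴ/.
The change voiceless → voiced matches the voicing of the following /ɴ/, identifying this as voicing assimilation.
The other alternating forms pattern the same way: /t͡ʃ/ → [d͡ʒ] before /w/ (voiceless → voiced, matching voiced); /ʃ/ → [ʒ] before /ŋ/ (voiceless → voiced, matching voiced) — only voicing changes, and always toward the following segment.
Nothing changes in [χupʈe]: there the adjacent consonants already agree in voicing (/p/ and /ʈ/ are both voiceless), so this form is consistent with the same rule.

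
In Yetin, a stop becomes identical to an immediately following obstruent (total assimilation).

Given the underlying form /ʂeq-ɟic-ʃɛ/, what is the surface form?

/q/ is the segment targeted by the rule; it sits immediately before /ɟ/, so it assimilates completely and surfaces as [ɟ].
The same rule applies at the second boundary: /c/ → [ʃ] next to /ʃ/.

[ʂeɟɟiʃʃɛ]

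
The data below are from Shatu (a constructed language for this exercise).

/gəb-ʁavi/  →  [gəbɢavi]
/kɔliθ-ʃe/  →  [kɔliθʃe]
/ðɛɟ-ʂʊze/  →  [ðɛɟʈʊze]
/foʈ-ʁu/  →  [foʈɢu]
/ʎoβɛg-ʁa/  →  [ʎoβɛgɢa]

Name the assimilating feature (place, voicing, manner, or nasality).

The segment that alternates is /ʁ/, which surfaces as [ɢ] when adjacent to /b/.
The change fricative → stop matches the manner of the preceding /b/, identifying this as manner assimilation.
The other alternating forms pattern the same way: /ʂ/ → [ʈ] after /ɟ/ (fricative → stop, matching a stop); /ʁ/ → [ɢ] after /ʈ/ (fricative → stop, matching a stop); /ʁ/ → [ɢ] after /g/ (fricative → stop, matching a stop) — only manner changes, and always toward the preceding segment.
No alternation appears in [kɔliθʃe]: there the adjacent consonants already agree in manner (/ʃ/ and /θ/ are both fricatives), so this form is consistent with the same rule.

manner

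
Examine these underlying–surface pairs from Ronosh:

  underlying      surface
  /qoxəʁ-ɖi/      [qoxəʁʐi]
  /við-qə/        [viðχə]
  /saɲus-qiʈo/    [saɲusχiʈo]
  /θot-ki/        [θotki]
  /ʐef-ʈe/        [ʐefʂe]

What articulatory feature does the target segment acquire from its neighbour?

manner

Underlying /ɖ/ is realised as [ʐ] next to /ʁ/; /ʁ/ itself does not change.
The change stop → fricative matches the manner of the preceding /ʁ/, identifying this as manner assimilation.
Checking the remaining alternations: /q/ → [χ] after /ð/ (stop → fricative, matching a fricative); /q/ → [χ] after /s/ (stop → fricative, matching a fricative); /ʈ/ → [ʂ] after /f/ (stop → fricative, matching a fricative) — only manner changes, and always toward the preceding segment.
Nothing changes in [θotki]: there the adjacent consonants already agree in manner (/k/ and /t/ are both stops), so this form is consistent with the same rule.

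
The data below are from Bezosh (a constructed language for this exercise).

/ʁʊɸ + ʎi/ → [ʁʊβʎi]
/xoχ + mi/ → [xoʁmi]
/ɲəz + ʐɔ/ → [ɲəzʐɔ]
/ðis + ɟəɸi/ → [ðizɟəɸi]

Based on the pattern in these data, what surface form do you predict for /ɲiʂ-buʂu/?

[ɲiʐbuʂu]

The data show regressive voicing assimilation: /ɸ/ → [β] before /ʎ/; /χ/ → [ʁ] before /m/; /s/ → [z] before /ɟ/. In each pair only voicing changes, matching the following consonant, while place and manner stay constant.
No alternation appears in [ɲəzʐɔ]: there the adjacent consonants already agree in voicing (/z/ and /ʐ/ are both voiced), so this form is consistent with the same rule.
/ʂ/ is a voiceless retroflex fricative. The following trigger /b/ is voiced, so /ʂ/ must become voiced as well.
A voiced retroflex fricative is [ʐ], so the surface segment is [ʐ].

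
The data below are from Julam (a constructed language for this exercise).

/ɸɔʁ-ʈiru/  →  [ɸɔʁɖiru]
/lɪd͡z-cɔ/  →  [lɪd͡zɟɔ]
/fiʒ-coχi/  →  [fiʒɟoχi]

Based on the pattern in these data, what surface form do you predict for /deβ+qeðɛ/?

The data show progressive voicing assimilation: /ʈ/ → [ɖ] after /ʁ/; /c/ → [ɟ] after /d͡z/; /c/ → [ɟ] after /ʒ/. In each pair only voicing changes, matching the preceding consonant, while place and manner stay constant.
/q/ is a voiceless uvular stop. The preceding trigger /β/ is voiced, so /q/ must become voiced as well.
The voiced uvular stop is [ɢ], so /q/ → [ɢ].

[deβɢeðɛ]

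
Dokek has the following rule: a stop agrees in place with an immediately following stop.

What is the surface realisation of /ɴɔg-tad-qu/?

[ɴɔdtaɢqu]

/g/ is a voiced velar stop. The following trigger /t/ is alveolar, so /g/ must become alveolar as well.
A voiced alveolar stop is [d], so the surface segment is [d].
The same rule applies at the second boundary: /d/ → [ɢ] next to /q/.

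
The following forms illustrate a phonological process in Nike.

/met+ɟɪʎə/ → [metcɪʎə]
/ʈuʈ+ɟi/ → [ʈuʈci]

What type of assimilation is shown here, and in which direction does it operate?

Underlying /ɟ/ is realised as [c] next to /t/; /t/ itself does not change.
/ɟ/ is voiced while /t/ is voiceless; the output [c] is voiceless, matching the trigger — so the feature that spreads is voicing.
Place and manner are unchanged, so the assimilation is partial, not total.
Checking the remaining alternation: /ɟ/ → [c] after /ʈ/ (voiced → voiceless, matching voiceless) — only voicing changes, and always toward the preceding segment.
The trigger is the preceding segment, so the direction is progressive (perseverative).

progressive voicing assimilation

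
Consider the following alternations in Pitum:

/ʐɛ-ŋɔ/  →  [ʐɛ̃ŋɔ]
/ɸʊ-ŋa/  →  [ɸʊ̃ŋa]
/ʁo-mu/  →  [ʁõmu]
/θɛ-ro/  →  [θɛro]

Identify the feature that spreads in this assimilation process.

The vowel /ɛ/ surfaces as nasalised [ɛ̃] next to the following nasal /ŋ/ — it has acquired the [+nasal] feature of its neighbour.
The other forms show the same pattern: /ʊ/ → [ʊ̃] before /ŋ/; /o/ → [õ] before /m/ — each time a vowel is nasalised next to a following nasal.
No change occurs in [θɛro] because the vowel at the boundary is adjacent to an oral consonant, not a nasal (/ɛ/ next to /r/).

nasality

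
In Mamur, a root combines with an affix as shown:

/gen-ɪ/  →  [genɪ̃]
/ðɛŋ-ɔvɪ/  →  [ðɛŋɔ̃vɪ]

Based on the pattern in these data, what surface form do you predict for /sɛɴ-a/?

[sɛɴã]

The data show progressive nasality assimilation (vowel nasalisation): /ɪ/ → [ɪ̃] after /n/; /ɔ/ → [ɔ̃] after /ŋ/ — a vowel is nasalised by an immediately preceding nasal consonant.
The vowel /a/ is adjacent to the preceding nasal /ɴ/, so it acquires [+nasal] and surfaces as [ã].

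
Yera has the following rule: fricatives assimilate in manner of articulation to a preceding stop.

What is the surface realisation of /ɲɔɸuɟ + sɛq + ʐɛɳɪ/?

[ɲɔɸuɟtɛqɖɛɳɪ]

/s/ is a voiceless alveolar fricative. The preceding trigger /ɟ/ is a stop, so /s/ must become a stop as well.
The voiceless alveolar stop is [t], so /s/ → [t].
At the second juncture, /ʐ/ likewise becomes [ɖ] adjacent to /q/.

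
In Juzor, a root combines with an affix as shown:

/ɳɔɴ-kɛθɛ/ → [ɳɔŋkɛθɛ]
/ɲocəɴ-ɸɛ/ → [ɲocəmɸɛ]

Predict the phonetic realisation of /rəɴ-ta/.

The data show regressive place assimilation: /ɴ/ → [ŋ] before /k/; /ɴ/ → [m] before /ɸ/. In each pair only place changes, matching the following consonant, while manner and voice stay constant.
The rule targets /ɴ/ (voiced uvular nasal), which sits before the trigger /t/ (alveolar).
A voiced alveolar nasal is [n], so the surface segment is [n].

[rənta]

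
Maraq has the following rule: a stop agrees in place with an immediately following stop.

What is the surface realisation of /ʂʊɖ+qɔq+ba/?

/ɖ/ is a voiced retroflex stop. The following trigger /q/ is uvular, so /ɖ/ must become uvular as well.
The voiced uvular stop is [ɢ], so /ɖ/ → [ɢ].
At the second juncture, /q/ likewise becomes [p] adjacent to /b/.

[ʂʊɢqɔpba]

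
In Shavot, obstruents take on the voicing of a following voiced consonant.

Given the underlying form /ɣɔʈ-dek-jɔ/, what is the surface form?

/ʈ/ is a voiceless retroflex stop. The following trigger /d/ is voiced, so /ʈ/ must become voiced as well.
A voiced retroflex stop is [ɖ], so the surface segment is [ɖ].
The same rule applies at the second boundary: /k/ → [g] next to /j/.

[ɣɔɖdegjɔ]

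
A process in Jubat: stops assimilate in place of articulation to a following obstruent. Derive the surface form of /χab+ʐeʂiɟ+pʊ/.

/b/ is a voiced bilabial stop. The following trigger /ʐ/ is retroflex, so /b/ must become retroflex as well.
Changing only its place to retroflex gives [ɖ] — the voiced retroflex stop.
The same rule applies at the second boundary: /ɟ/ → [b] next to /p/.

[χaɖʐeʂibpʊ]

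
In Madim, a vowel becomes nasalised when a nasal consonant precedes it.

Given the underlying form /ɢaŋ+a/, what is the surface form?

The vowel /a/ is adjacent to the preceding nasal /ŋ/, so it acquires [+nasal] and surfaces as [ã].

[ɢaŋã]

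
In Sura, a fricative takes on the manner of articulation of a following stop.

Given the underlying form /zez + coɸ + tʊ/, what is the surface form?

The rule targets /z/ (voiced alveolar fricative), which sits before the trigger /c/ (stop).
A voiced alveolar stop is [d], so the surface segment is [d].
At the second juncture, /ɸ/ likewise becomes [p] adjacent to /t/.

[zedcoptʊ]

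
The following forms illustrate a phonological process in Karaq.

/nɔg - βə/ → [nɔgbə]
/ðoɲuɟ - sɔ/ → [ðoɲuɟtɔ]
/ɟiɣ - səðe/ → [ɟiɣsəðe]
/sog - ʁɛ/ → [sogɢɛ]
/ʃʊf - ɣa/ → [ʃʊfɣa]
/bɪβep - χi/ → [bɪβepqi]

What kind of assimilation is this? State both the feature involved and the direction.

Underlying /β/ is realised as [b] next to /g/; /g/ itself does not change.
/β/ is a fricative while /g/ is a stop; the output [b] is a stop, matching the trigger — so the feature that spreads is manner.
Place and voice are unchanged, so the assimilation is partial, not total.
The other alternating forms pattern the same way: /s/ → [t] after /ɟ/ (fricative → stop, matching a stop); /ʁ/ → [ɢ] after /g/ (fricative → stop, matching a stop); /χ/ → [q] after /p/ (fricative → stop, matching a stop) — only manner changes, and always toward the preceding segment.
No alternation appears in [ɟiɣsəðe], [ʃʊfɣa]: there the adjacent consonants already agree in manner (/s/ and /ɣ/ are both fricatives; /ɣ/ and /f/ are both fricatives), so these forms are consistent with the same rule.
Since the segment that changes follows the conditioning segment, the assimilation is progressive.

progressive manner assimilation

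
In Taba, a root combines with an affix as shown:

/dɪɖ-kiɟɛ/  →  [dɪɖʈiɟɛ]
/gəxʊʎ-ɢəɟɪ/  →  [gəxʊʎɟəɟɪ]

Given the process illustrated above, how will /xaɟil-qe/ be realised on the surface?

[xaɟilte]

The data show progressive place assimilation: /k/ → [ʈ] after /ɖ/; /ɢ/ → [ɟ] after /ʎ/. In each pair only place changes, matching the preceding consonant, while manner and voice stay constant.
/q/ is a voiceless uvular stop. The preceding trigger /l/ is alveolar, so /q/ must become alveolar as well.
The voiceless alveolar stop is [t], so /q/ → [t].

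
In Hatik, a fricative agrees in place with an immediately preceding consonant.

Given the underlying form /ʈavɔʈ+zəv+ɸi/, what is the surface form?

[ʈavɔʈʐəvfi]

The rule targets /z/ (voiced alveolar fricative), which sits after the trigger /ʈ/ (retroflex).
Changing only its place to retroflex gives [ʐ] — the voiced retroflex fricative.
The same rule applies at the second boundary: /ɸ/ → [f] next to /v/.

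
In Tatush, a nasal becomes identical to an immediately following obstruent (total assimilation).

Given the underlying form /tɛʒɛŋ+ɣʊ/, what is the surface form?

/ŋ/ is the segment targeted by the rule; it sits immediately before /ɣ/, so it assimilates completely and surfaces as [ɣ].

[tɛʒɛɣɣʊ]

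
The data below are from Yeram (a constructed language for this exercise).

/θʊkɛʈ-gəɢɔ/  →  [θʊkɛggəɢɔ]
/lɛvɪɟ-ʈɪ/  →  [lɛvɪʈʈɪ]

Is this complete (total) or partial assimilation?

Comparing underlying and surface forms, /ʈ/ → [g] is the alternation; the neighbouring /g/ is constant.
The output [g] is identical to the trigger /g/ — every feature (place, manner, voicing) has been copied — so this is total assimilation.
The remaining alternation confirms this: /ɟ/ → [ʈ] before /ʈ/ — in each case the output is a copy of the following consonant.

total assimilation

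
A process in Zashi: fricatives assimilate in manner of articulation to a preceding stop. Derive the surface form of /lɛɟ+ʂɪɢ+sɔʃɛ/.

/ʂ/ is a voiceless retroflex fricative. The preceding trigger /ɟ/ is a stop, so /ʂ/ must become a stop as well.
Changing only its manner to stop gives [ʈ] — the voiceless retroflex stop.
At the second juncture, /s/ likewise becomes [t] adjacent to /ɢ/.

[lɛɟʈɪɢtɔʃɛ]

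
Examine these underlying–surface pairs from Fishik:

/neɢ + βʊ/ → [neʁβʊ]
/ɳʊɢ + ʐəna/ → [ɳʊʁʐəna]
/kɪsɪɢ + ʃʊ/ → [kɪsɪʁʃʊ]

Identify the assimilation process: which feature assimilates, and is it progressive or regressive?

regressive manner assimilation

Underlying /ɢ/ is realised as [ʁ] next to /β/; /β/ itself does not change.
The change stop → fricative matches the manner of the following /β/, identifying this as manner assimilation.
Place and voice are unchanged, so the assimilation is partial, not total.
The other alternating forms pattern the same way: /ɢ/ → [ʁ] before /ʐ/ (stop → fricative, matching a fricative); /ɢ/ → [ʁ] before /ʃ/ (stop → fricative, matching a fricative) — only manner changes, and always toward the following segment.
Since the segment that changes precedes the conditioning segment, the assimilation is regressive.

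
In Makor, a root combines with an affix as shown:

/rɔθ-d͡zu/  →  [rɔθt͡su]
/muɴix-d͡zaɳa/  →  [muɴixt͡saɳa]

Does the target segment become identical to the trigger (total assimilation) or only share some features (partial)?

Comparing underlying and surface forms, /d͡z/ → [t͡s] is the alternation; the neighbouring /θ/ is constant.
/d͡z/ is voiced while /θ/ is voiceless; the output [t͡s] is voiceless, matching the trigger — so the feature that spreads is voicing.
Place and manner are unchanged, so the assimilation is partial, not total.
The other alternating form patterns the same way: /d͡z/ → [t͡s] after /x/ (voiced → voiceless, matching voiceless) — only voicing changes, and always toward the preceding segment.

partial assimilation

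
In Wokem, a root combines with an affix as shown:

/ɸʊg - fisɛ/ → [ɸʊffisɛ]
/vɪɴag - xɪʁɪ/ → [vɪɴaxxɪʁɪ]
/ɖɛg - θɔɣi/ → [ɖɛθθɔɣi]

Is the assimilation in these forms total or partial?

total assimilation

Comparing underlying and surface forms, /g/ → [f] is the alternation; the neighbouring /f/ is constant.
The output [f] is identical to the trigger /f/ — every feature (place, manner, voicing) has been copied — so this is total assimilation.
The remaining alternations confirm this: /g/ → [x] before /x/; /g/ → [θ] before /θ/ — in each case the output is a copy of the following consonant.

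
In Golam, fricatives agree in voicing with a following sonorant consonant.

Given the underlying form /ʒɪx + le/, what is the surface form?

/x/ is a voiceless velar fricative. The following trigger /l/ is voiced, so /x/ must become voiced as well.
Changing only its voicing to voiced gives [ɣ] — the voiced velar fricative.

[ʒɪɣle]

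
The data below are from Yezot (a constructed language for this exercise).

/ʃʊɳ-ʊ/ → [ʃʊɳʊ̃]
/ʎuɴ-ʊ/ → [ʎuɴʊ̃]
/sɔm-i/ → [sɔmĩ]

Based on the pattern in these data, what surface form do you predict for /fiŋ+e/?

[fiŋẽ]

The data show progressive nasality assimilation (vowel nasalisation): /ʊ/ → [ʊ̃] after /ɳ/; /ʊ/ → [ʊ̃] after /ɴ/; /i/ → [ĩ] after /m/ — a vowel is nasalised by an immediately preceding nasal consonant.
The vowel /e/ is adjacent to the preceding nasal /ŋ/, so it acquires [+nasal] and surfaces as [ẽ].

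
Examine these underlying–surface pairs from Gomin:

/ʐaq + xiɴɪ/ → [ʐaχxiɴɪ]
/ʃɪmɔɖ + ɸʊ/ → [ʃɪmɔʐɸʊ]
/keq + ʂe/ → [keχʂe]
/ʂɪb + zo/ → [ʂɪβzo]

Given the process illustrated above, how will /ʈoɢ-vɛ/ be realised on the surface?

[ʈoʁvɛ]

The data show regressive manner assimilation: /q/ → [χ] before /x/; /ɖ/ → [ʐ] before /ɸ/; /q/ → [χ] before /ʂ/; /b/ → [β] before /z/. In each pair only manner changes, matching the following consonant, while place and voice stay constant.
The rule targets /ɢ/ (voiced uvular stop), which sits before the trigger /v/ (fricative).
A voiced uvular fricative is [ʁ], so the surface segment is [ʁ].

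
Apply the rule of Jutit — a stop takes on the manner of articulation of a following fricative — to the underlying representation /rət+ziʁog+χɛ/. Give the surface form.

/t/ is a voiceless alveolar stop. The following trigger /z/ is a fricative, so /t/ must become a fricative as well.
A voiceless alveolar fricative is [s], so the surface segment is [s].
The same rule applies at the second boundary: /g/ → [ɣ] next to /χ/.

[rəsziʁoɣχɛ]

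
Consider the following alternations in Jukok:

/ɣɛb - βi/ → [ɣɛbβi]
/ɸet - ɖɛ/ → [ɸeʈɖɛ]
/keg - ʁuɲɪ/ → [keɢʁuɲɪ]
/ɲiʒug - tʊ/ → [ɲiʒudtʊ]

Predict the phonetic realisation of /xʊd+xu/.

The data show regressive place assimilation: /t/ → [ʈ] before /ɖ/; /g/ → [ɢ] before /ʁ/; /g/ → [d] before /t/. In each pair only place changes, matching the following consonant, while manner and voice stay constant.
No alternation appears in [ɣɛbβi]: there the adjacent consonants already agree in place (/b/ and /β/ are both bilabial), so this form is consistent with the same rule.
The rule targets /d/ (voiced alveolar stop), which sits before the trigger /x/ (velar).
Changing only its place to velar gives [g] — the voiced velar stop.

[xʊgxu]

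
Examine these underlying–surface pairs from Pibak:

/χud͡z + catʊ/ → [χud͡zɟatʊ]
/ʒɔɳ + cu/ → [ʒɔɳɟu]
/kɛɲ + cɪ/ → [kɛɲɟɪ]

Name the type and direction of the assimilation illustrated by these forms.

Comparing underlying and surface forms, /c/ → [ɟ] is the alternation; the neighbouring /d͡z/ is constant.
/c/ is voiceless while /d͡z/ is voiced; the output [ɟ] is voiced, matching the trigger — so the feature that spreads is voicing.
Place and manner are unchanged, so the assimilation is partial, not total.
Checking the remaining alternations: /c/ → [ɟ] after /ɳ/ (voiceless → voiced, matching voiced); /c/ → [ɟ] after /ɲ/ (voiceless → voiced, matching voiced) — only voicing changes, and always toward the preceding segment.
The trigger is the preceding segment, so the direction is progressive (perseverative).

progressive voicing assimilation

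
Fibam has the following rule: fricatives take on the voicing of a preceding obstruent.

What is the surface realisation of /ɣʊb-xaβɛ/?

/x/ is a voiceless velar fricative. The preceding trigger /b/ is voiced, so /x/ must become voiced as well.
Changing only its voicing to voiced gives [ɣ] — the voiced velar fricative.

[ɣʊbɣaβɛ]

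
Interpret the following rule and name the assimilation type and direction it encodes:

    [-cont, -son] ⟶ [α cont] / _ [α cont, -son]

The shared variable α links the value of [cont] on the target to that of the neighbouring obstruent. [cont] distinguishes stops from fricatives — a manner-of-articulation feature — so this is manner assimilation.
The conditioning segment sits to the right of the focus bar, meaning the trigger follows the segment that changes — regressive assimilation.

regressive manner assimilation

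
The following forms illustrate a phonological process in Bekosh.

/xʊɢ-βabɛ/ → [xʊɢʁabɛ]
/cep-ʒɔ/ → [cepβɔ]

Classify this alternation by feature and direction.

Comparing underlying and surface forms, /β/ → [ʁ] is the alternation; the neighbouring /ɢ/ is constant.
/β/ is bilabial while /ɢ/ is uvular; the output [ʁ] is uvular, matching the trigger — so the feature that spreads is place.
Manner and voice are unchanged, so the assimilation is partial, not total.
Checking the remaining alternation: /ʒ/ → [β] after /p/ (postalveolar → bilabial, matching bilabial) — only place changes, and always toward the preceding segment.
Since the segment that changes follows the conditioning segment, the assimilation is progressive.

progressive place assimilation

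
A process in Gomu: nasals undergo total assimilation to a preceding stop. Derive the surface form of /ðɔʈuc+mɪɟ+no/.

/m/ is the segment targeted by the rule; it sits immediately after /c/, so it assimilates completely and surfaces as [c].
The same rule applies at the second boundary: /n/ → [ɟ] next to /ɟ/.

[ðɔʈuccɪɟɟo]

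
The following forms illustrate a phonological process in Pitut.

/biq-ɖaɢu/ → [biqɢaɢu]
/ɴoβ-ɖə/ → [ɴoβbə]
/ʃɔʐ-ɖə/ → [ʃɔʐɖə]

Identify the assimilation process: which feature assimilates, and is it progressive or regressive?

Comparing underlying and surface forms, /ɖ/ → [ɢ] is the alternation; the neighbouring /q/ is constant.
The change retroflex → uvular matches the place of the preceding /q/, identifying this as place assimilation.
Manner and voice are unchanged, so the assimilation is partial, not total.
The same holds elsewhere in the data: /ɖ/ → [b] after /β/ (retroflex → bilabial, matching bilabial) — only place changes, and always toward the preceding segment.
Nothing changes in [ʃɔʐɖə]: there the adjacent consonants already agree in place (/ɖ/ and /ʐ/ are both retroflex), so this form is consistent with the same rule.
Since the segment that changes follows the conditioning segment, the assimilation is progressive.

progressive place assimilation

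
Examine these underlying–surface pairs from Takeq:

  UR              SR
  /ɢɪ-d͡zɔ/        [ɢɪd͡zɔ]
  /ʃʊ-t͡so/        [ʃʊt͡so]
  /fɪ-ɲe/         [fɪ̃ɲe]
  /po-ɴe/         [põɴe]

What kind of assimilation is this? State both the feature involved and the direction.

The vowel /ɪ/ surfaces as nasalised [ɪ̃] next to the following nasal /ɲ/ — it has acquired the [+nasal] feature of its neighbour.
The other form shows the same pattern: /o/ → [õ] before /ɴ/ — each time a vowel is nasalised next to a following nasal.
No change occurs in [ɢɪd͡zɔ], [ʃʊt͡so] because the vowel at the boundary is adjacent to an oral consonant, not a nasal (/ɪ/ next to /d͡z/; /ʊ/ next to /t͡s/).
Because the conditioning nasal is to the right of the vowel that changes, the process is regressive (anticipatory).

regressive nasality assimilation (vowel nasalisation)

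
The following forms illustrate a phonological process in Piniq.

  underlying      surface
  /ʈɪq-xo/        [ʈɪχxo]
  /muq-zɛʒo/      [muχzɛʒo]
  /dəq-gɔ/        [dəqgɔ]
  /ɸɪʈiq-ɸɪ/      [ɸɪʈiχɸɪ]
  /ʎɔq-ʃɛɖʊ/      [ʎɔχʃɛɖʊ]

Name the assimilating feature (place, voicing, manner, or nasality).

Underlying /q/ is realised as [χ] next to /x/; /x/ itself does not change.
The change stop → fricative matches the manner of the following /x/, identifying this as manner assimilation.
The same holds elsewhere in the data: /q/ → [χ] before /z/ (stop → fricative, matching a fricative); /q/ → [χ] before /ɸ/ (stop → fricative, matching a fricative); /q/ → [χ] before /ʃ/ (stop → fricative, matching a fricative) — only manner changes, and always toward the following segment.
Nothing changes in [dəqgɔ]: there the adjacent consonants already agree in manner (/q/ and /g/ are both stops), so this form is consistent with the same rule.

manner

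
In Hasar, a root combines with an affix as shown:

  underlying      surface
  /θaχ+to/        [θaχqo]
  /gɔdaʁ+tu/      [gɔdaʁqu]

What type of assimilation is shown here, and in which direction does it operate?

Comparing underlying and surface forms, /t/ → [q] is the alternation; the neighbouring /χ/ is constant.
/t/ is alveolar while /χ/ is uvular; the output [q] is uvular, matching the trigger — so the feature that spreads is place.
Manner and voice are unchanged, so the assimilation is partial, not total.
Checking the remaining alternation: /t/ → [q] after /ʁ/ (alveolar → uvular, matching uvular) — only place changes, and always toward the preceding segment.
The trigger is the preceding segment, so the direction is progressive (perseverative).

progressive place assimilation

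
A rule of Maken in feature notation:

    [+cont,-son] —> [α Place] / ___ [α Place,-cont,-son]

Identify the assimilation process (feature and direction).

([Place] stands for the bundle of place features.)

The shared variable α links the value of the place features (abbreviated [Place]) on the target to the same value on the neighbouring segment, so place is the feature that assimilates.
Since the environment is written after the underscore, the trigger follows the target; the direction is regressive.

regressive place assimilation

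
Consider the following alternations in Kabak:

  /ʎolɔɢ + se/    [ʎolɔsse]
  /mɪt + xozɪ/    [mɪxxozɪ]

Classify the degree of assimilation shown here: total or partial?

total assimilation

Comparing underlying and surface forms, /ɢ/ → [s] is the alternation; the neighbouring /s/ is constant.
The output [s] is identical to the trigger /s/ — every feature (place, manner, voicing) has been copied — so this is total assimilation.
The remaining alternation confirms this: /t/ → [x] before /x/ — in each case the output is a copy of the following consonant.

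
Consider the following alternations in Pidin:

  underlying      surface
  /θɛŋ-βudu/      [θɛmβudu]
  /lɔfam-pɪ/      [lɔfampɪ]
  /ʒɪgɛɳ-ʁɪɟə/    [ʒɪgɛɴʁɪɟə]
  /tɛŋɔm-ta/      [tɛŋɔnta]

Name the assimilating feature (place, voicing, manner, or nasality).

The segment that alternates is /ŋ/, which surfaces as [m] when adjacent to /β/.
/ŋ/ is velar while /β/ is bilabial; the output [m] is bilabial, matching the trigger — so the feature that spreads is place.
Checking the remaining alternations: /ɳ/ → [ɴ] before /ʁ/ (retroflex → uvular, matching uvular); /m/ → [n] before /t/ (bilabial → alveolar, matching alveolar) — only place changes, and always toward the following segment.
No alternation appears in [lɔfampɪ]: there the adjacent consonants already agree in place (/m/ and /p/ are both bilabial), so this form is consistent with the same rule.

place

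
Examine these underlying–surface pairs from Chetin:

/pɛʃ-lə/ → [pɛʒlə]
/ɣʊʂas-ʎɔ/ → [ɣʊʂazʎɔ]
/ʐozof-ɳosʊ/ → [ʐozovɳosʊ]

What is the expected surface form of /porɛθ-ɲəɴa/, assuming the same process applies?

[porɛðɲəɴa]

The data show regressive voicing assimilation: /ʃ/ → [ʒ] before /l/; /s/ → [z] before /ʎ/; /f/ → [v] before /ɳ/. In each pair only voicing changes, matching the following consonant, while place and manner stay constant.
/θ/ is a voiceless dental fricative. The following trigger /ɲ/ is voiced, so /θ/ must become voiced as well.
A voiced dental fricative is [ð], so the surface segment is [ð].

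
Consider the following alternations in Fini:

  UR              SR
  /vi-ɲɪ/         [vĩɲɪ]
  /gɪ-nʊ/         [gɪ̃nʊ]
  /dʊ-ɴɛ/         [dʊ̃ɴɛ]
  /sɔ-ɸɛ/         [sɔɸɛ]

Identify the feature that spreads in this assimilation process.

nasality

The vowel /i/ surfaces as nasalised [ĩ] next to the following nasal /ɲ/ — it has acquired the [+nasal] feature of its neighbour.
Likewise in the remaining data: /ɪ/ → [ɪ̃] before /n/; /ʊ/ → [ʊ̃] before /ɴ/ — each time a vowel is nasalised next to a following nasal.
No change occurs in [sɔɸɛ] because the vowel at the boundary is adjacent to an oral consonant, not a nasal (/ɔ/ next to /ɸ/).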